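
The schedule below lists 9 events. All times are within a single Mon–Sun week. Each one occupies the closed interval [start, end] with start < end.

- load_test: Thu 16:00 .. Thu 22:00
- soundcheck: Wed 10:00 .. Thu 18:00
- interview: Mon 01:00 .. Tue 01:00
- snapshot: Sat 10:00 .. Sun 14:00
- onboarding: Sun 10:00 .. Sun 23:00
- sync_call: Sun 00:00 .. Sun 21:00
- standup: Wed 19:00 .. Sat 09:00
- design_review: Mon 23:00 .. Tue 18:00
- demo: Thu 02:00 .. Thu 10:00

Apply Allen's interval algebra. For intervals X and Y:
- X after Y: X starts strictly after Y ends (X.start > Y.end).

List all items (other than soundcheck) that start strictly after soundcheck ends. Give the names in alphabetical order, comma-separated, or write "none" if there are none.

Target soundcheck = [Wed 10:00, Thu 18:00].
demo [Thu 02:00, Thu 10:00] → during → no.
design_review [Mon 23:00, Tue 18:00] → before → no.
interview [Mon 01:00, Tue 01:00] → before → no.
load_test [Thu 16:00, Thu 22:00] → overlapped-by → no.
onboarding [Sun 10:00, Sun 23:00] → after → yes.
snapshot [Sat 10:00, Sun 14:00] → after → yes.
standup [Wed 19:00, Sat 09:00] → overlapped-by → no.
sync_call [Sun 00:00, Sun 21:00] → after → yes.
Result: onboarding, snapshot, sync_call.

onboarding, snapshot, sync_call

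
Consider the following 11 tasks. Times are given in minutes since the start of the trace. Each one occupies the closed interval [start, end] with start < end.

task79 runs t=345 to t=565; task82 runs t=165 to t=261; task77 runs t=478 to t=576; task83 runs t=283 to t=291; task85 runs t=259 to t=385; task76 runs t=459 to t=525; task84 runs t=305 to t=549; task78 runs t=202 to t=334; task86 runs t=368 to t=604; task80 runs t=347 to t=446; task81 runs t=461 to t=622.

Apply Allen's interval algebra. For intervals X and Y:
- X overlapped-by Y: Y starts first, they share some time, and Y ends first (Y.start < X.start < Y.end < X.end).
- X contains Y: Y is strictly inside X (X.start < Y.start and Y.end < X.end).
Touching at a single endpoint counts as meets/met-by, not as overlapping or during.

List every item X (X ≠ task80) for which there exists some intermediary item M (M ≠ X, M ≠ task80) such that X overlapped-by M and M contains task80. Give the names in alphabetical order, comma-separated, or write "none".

task77, task79, task81, task86

Target task80 = [t=347, t=446].
Intermediaries M with M contains task80: task79, task84.
Via task79 — items with X overlapped-by task79: task77, task81, task86.
Via task84 — items with X overlapped-by task84: task77, task79, task81, task86.
Union: task77, task79, task81, task86.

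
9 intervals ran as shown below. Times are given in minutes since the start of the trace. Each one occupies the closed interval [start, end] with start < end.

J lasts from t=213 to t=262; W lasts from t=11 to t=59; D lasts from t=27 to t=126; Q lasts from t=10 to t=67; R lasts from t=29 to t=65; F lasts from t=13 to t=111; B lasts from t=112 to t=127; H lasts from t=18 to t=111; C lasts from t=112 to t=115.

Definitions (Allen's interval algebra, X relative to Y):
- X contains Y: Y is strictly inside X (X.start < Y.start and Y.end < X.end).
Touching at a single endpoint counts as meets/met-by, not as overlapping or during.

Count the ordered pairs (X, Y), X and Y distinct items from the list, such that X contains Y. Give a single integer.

6

Checking all 72 ordered pairs for relation 'contains'; matching pairs in alphabetical order:
(D, C): D contains C ✓
(D, R): D contains R ✓
(F, R): F contains R ✓
(H, R): H contains R ✓
(Q, R): Q contains R ✓
(Q, W): Q contains W ✓
Count: 6.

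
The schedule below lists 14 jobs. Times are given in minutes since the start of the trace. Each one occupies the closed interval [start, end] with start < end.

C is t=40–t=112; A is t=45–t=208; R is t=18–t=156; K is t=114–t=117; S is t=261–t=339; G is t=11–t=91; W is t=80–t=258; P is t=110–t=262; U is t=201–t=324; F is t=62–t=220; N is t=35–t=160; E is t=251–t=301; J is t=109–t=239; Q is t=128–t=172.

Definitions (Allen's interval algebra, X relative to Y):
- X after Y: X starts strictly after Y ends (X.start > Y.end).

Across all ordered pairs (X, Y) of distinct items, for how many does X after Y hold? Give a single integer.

Checking all 182 ordered pairs for relation 'after'; matching pairs in alphabetical order:
(E, A): E after A ✓
(E, C): E after C ✓
(E, F): E after F ✓
(E, G): E after G ✓
(E, J): E after J ✓
(E, K): E after K ✓
(E, N): E after N ✓
(E, Q): E after Q ✓
(E, R): E after R ✓
(J, G): J after G ✓
(K, C): K after C ✓
(K, G): K after G ✓
(P, G): P after G ✓
(Q, C): Q after C ✓
(Q, G): Q after G ✓
(Q, K): Q after K ✓
(S, A): S after A ✓
(S, C): S after C ✓
(S, F): S after F ✓
(S, G): S after G ✓
(S, J): S after J ✓
(S, K): S after K ✓
(S, N): S after N ✓
(S, Q): S after Q ✓
... plus 8 further pairs not listed.
Count: 32.

32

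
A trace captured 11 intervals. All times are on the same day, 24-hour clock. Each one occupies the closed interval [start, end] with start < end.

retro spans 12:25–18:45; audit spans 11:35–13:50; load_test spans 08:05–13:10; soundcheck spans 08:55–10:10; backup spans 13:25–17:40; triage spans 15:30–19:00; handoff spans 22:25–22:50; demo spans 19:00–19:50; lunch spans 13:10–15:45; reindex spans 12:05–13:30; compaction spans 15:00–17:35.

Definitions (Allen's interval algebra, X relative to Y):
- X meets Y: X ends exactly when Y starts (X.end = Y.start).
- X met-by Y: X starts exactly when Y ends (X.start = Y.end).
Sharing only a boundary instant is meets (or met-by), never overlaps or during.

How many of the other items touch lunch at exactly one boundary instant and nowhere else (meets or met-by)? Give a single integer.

1

Target lunch = [13:10, 15:45].
audit [11:35, 13:50] → overlaps → no.
backup [13:25, 17:40] → overlapped-by → no.
compaction [15:00, 17:35] → overlapped-by → no.
demo [19:00, 19:50] → after → no.
handoff [22:25, 22:50] → after → no.
load_test [08:05, 13:10] → meets → counts.
reindex [12:05, 13:30] → overlaps → no.
retro [12:25, 18:45] → contains → no.
soundcheck [08:55, 10:10] → before → no.
triage [15:30, 19:00] → overlapped-by → no.
Total: 1.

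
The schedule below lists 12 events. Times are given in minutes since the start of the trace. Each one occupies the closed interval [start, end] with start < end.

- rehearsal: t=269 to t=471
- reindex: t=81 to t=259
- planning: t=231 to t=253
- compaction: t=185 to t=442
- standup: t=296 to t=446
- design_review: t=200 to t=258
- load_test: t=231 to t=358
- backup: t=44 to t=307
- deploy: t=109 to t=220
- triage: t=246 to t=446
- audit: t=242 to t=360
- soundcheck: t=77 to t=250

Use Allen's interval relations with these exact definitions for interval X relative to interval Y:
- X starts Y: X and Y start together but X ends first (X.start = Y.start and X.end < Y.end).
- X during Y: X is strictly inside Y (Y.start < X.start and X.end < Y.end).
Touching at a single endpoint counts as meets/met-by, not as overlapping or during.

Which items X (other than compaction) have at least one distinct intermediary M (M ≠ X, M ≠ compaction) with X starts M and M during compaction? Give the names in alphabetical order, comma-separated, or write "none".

planning

Target compaction = [t=185, t=442].
Intermediaries M with M during compaction: audit, design_review, load_test, planning.
Via audit — items with X starts audit: none.
Via design_review — items with X starts design_review: none.
Via load_test — items with X starts load_test: planning.
Via planning — items with X starts planning: none.
Union: planning.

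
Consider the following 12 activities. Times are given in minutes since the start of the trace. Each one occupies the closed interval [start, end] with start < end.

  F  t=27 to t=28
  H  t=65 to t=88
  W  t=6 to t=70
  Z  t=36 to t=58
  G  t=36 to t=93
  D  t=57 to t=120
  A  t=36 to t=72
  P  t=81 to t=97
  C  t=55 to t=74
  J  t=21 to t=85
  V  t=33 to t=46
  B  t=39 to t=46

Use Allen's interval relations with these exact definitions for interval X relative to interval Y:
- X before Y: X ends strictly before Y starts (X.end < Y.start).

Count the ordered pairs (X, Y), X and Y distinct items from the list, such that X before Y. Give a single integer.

22

Checking all 132 ordered pairs for relation 'before'; matching pairs in alphabetical order:
(A, P): A before P ✓
(B, C): B before C ✓
(B, D): B before D ✓
(B, H): B before H ✓
(B, P): B before P ✓
(C, P): C before P ✓
(F, A): F before A ✓
(F, B): F before B ✓
(F, C): F before C ✓
(F, D): F before D ✓
(F, G): F before G ✓
(F, H): F before H ✓
(F, P): F before P ✓
(F, V): F before V ✓
(F, Z): F before Z ✓
(V, C): V before C ✓
(V, D): V before D ✓
(V, H): V before H ✓
(V, P): V before P ✓
(W, P): W before P ✓
(Z, H): Z before H ✓
(Z, P): Z before P ✓
Count: 22.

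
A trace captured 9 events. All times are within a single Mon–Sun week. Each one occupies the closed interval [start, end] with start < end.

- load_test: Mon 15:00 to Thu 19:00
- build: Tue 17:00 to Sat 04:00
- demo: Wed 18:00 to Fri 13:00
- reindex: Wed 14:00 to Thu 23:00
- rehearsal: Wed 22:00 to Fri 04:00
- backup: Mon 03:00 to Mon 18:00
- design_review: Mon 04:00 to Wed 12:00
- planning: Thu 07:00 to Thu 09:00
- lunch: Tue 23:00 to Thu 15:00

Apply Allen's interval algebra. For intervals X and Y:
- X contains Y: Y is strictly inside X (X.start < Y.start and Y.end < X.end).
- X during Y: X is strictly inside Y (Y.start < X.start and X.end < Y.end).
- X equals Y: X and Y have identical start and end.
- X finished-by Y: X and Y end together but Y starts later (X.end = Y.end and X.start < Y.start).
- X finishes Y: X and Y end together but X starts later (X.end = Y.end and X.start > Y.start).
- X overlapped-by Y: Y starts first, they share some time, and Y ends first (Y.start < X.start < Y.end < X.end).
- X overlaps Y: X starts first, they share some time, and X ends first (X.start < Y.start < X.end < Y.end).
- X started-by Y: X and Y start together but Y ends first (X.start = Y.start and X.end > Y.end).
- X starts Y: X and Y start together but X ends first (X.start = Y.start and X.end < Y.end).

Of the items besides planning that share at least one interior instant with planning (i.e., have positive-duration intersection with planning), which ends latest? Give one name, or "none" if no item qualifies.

Target planning = [Thu 07:00, Thu 09:00].
backup [Mon 03:00, Mon 18:00] → before → excluded.
build [Tue 17:00, Sat 04:00] → contains → candidate.
demo [Wed 18:00, Fri 13:00] → contains → candidate.
design_review [Mon 04:00, Wed 12:00] → before → excluded.
load_test [Mon 15:00, Thu 19:00] → contains → candidate.
lunch [Tue 23:00, Thu 15:00] → contains → candidate.
rehearsal [Wed 22:00, Fri 04:00] → contains → candidate.
reindex [Wed 14:00, Thu 23:00] → contains → candidate.
Among candidates, latest end is Sat 04:00 → build.

build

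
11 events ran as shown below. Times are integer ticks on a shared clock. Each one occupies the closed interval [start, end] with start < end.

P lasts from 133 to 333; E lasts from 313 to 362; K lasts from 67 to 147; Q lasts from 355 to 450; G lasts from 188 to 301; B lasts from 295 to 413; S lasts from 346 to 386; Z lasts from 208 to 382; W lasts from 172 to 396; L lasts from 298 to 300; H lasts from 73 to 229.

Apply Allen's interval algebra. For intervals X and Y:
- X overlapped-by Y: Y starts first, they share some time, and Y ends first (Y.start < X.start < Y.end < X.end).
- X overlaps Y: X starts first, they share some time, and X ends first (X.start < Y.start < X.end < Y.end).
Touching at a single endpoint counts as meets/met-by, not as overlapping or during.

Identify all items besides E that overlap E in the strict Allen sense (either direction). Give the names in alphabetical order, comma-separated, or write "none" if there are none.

Target E = [313, 362].
B [295, 413] → contains → no.
G [188, 301] → before → no.
H [73, 229] → before → no.
K [67, 147] → before → no.
L [298, 300] → before → no.
P [133, 333] → overlaps → yes.
Q [355, 450] → overlapped-by → yes.
S [346, 386] → overlapped-by → yes.
W [172, 396] → contains → no.
Z [208, 382] → contains → no.
Result: P, Q, S.

P, Q, S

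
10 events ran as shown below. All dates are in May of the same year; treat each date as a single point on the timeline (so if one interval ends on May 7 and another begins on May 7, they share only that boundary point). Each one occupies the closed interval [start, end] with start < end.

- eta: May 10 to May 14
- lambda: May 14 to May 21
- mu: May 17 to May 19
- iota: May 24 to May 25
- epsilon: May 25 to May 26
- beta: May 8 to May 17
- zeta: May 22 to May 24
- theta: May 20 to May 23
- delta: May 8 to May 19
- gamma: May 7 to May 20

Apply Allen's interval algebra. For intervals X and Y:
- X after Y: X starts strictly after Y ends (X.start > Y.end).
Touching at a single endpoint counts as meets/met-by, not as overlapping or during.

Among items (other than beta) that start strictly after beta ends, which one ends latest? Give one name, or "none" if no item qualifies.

Target beta = [May 8, May 17].
delta [May 8, May 19] → started-by → excluded.
epsilon [May 25, May 26] → after → candidate.
eta [May 10, May 14] → during → excluded.
gamma [May 7, May 20] → contains → excluded.
iota [May 24, May 25] → after → candidate.
lambda [May 14, May 21] → overlapped-by → excluded.
mu [May 17, May 19] → met-by → excluded.
theta [May 20, May 23] → after → candidate.
zeta [May 22, May 24] → after → candidate.
Among candidates, latest end is May 26 → epsilon.

epsilon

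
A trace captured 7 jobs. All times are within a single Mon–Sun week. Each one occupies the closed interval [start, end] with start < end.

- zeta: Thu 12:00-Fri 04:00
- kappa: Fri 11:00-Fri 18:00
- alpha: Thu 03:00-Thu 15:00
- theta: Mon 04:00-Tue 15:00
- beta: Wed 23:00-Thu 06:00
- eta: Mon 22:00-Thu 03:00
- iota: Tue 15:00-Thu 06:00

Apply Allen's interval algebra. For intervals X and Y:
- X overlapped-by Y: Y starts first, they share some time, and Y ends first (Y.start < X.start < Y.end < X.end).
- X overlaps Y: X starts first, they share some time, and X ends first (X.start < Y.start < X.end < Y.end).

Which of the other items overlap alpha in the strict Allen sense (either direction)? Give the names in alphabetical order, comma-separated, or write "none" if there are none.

beta, iota, zeta

Target alpha = [Thu 03:00, Thu 15:00].
beta [Wed 23:00, Thu 06:00] → overlaps → yes.
eta [Mon 22:00, Thu 03:00] → meets → no.
iota [Tue 15:00, Thu 06:00] → overlaps → yes.
kappa [Fri 11:00, Fri 18:00] → after → no.
theta [Mon 04:00, Tue 15:00] → before → no.
zeta [Thu 12:00, Fri 04:00] → overlapped-by → yes.
Result: beta, iota, zeta.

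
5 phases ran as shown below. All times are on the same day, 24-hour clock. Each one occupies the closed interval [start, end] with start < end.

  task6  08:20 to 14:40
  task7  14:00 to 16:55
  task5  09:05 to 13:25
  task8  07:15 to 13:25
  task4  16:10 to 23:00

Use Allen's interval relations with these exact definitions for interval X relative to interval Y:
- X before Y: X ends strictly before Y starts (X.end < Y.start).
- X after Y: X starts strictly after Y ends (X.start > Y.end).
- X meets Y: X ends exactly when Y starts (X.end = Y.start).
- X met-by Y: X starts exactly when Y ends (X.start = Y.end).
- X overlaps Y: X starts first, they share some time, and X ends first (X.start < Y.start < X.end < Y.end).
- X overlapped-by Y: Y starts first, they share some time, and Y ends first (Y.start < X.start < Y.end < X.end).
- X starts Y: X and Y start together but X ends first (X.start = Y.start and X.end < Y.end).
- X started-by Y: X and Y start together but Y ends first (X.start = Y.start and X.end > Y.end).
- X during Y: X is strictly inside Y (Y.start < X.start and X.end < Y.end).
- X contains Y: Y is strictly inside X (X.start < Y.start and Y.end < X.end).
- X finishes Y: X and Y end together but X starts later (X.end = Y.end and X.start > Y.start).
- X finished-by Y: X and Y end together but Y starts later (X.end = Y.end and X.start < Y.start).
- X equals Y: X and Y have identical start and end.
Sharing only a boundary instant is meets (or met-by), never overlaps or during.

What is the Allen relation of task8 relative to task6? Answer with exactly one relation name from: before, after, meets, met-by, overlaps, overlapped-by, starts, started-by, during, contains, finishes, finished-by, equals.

overlaps

task8 = [07:15, 13:25]; task6 = [08:20, 14:40].
Compare endpoints: task8.start < task6.start, task8.start < task6.end, task8.end > task6.start, task8.end < task6.end.
That pattern is 'overlaps'.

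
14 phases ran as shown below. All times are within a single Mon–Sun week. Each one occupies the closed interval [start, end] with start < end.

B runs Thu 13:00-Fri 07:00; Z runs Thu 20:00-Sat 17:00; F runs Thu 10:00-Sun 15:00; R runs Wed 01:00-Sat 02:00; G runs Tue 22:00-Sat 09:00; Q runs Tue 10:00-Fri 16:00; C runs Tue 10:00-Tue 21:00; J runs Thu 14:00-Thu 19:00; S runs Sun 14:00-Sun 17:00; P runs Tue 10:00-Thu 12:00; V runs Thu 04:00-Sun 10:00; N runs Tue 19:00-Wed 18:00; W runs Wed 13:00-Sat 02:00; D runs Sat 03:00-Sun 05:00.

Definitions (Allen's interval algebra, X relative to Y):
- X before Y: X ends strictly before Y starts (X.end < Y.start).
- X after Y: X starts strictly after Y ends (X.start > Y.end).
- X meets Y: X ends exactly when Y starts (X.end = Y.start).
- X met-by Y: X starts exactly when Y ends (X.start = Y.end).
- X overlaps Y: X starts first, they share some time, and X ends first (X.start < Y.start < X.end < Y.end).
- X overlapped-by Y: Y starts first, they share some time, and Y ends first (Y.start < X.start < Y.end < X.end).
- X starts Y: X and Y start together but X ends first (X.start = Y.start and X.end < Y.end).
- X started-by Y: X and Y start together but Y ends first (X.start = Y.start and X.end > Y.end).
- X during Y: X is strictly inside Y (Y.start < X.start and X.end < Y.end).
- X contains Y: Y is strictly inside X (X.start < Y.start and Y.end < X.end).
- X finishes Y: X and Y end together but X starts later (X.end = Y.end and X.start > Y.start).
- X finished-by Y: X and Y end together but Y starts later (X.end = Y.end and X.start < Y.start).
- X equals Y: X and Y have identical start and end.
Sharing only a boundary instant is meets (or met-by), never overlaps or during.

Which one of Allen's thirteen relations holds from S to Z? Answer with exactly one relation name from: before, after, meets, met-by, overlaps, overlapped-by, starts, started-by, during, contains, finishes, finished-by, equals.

after

S = [Sun 14:00, Sun 17:00]; Z = [Thu 20:00, Sat 17:00].
Compare endpoints: S.start > Z.start, S.start > Z.end, S.end > Z.start, S.end > Z.end.
That pattern is 'after'.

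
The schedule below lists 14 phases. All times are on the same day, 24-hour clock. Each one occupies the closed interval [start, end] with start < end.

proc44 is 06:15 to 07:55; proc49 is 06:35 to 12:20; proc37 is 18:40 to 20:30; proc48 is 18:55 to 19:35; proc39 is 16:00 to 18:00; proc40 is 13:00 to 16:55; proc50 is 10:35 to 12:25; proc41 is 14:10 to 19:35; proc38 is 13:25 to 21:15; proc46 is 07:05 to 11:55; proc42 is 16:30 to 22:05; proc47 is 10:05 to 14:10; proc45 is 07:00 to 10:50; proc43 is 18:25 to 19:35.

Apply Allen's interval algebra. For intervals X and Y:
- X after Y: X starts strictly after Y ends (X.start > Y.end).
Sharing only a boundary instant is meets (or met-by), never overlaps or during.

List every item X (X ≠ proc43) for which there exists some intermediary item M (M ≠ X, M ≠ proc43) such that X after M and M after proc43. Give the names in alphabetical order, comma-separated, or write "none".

none

Target proc43 = [18:25, 19:35].
Intermediaries M with M after proc43: none.
Union: none.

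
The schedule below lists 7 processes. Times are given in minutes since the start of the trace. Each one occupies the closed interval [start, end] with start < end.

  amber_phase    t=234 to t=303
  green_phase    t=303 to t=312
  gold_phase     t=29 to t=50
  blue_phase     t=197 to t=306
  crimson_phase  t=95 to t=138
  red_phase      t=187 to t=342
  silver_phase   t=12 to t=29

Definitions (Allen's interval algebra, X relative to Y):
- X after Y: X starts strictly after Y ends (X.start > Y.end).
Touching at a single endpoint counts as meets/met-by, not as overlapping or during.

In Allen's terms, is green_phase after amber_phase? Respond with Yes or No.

No

green_phase = [t=303, t=312], amber_phase = [t=234, t=303].
Actual relation of green_phase to amber_phase: met-by.
Asked whether 'after' holds → No.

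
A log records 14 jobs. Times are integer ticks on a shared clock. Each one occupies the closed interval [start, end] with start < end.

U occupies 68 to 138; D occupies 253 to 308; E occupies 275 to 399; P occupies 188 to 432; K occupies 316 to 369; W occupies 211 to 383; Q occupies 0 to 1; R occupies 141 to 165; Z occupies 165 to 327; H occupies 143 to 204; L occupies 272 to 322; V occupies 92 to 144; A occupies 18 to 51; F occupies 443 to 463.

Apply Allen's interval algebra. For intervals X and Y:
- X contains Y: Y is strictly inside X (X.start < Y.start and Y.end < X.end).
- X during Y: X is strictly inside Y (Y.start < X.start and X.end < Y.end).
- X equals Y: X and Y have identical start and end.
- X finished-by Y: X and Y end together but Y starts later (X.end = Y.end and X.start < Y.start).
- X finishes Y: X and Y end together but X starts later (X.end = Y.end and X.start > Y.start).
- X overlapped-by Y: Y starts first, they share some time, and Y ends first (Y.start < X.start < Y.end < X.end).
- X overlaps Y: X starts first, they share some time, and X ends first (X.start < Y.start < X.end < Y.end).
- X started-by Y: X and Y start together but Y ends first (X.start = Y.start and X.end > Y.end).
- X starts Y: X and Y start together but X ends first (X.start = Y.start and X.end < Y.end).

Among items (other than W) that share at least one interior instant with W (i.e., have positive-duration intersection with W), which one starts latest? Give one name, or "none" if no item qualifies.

Target W = [211, 383].
A [18, 51] → before → excluded.
D [253, 308] → during → candidate.
E [275, 399] → overlapped-by → candidate.
F [443, 463] → after → excluded.
H [143, 204] → before → excluded.
K [316, 369] → during → candidate.
L [272, 322] → during → candidate.
P [188, 432] → contains → candidate.
Q [0, 1] → before → excluded.
R [141, 165] → before → excluded.
U [68, 138] → before → excluded.
V [92, 144] → before → excluded.
Z [165, 327] → overlaps → candidate.
Among candidates, latest start is 316 → K.

K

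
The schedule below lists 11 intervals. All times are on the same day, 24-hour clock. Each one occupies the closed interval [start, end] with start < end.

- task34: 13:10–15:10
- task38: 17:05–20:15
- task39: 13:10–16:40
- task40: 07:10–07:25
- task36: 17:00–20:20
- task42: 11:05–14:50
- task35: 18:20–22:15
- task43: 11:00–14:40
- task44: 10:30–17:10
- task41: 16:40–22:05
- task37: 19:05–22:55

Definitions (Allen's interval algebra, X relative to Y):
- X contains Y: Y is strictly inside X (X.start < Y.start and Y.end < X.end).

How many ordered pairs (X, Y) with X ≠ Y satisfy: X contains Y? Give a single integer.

Checking all 110 ordered pairs for relation 'contains'; matching pairs in alphabetical order:
(task36, task38): task36 contains task38 ✓
(task41, task36): task41 contains task36 ✓
(task41, task38): task41 contains task38 ✓
(task44, task34): task44 contains task34 ✓
(task44, task39): task44 contains task39 ✓
(task44, task42): task44 contains task42 ✓
(task44, task43): task44 contains task43 ✓
Count: 7.

7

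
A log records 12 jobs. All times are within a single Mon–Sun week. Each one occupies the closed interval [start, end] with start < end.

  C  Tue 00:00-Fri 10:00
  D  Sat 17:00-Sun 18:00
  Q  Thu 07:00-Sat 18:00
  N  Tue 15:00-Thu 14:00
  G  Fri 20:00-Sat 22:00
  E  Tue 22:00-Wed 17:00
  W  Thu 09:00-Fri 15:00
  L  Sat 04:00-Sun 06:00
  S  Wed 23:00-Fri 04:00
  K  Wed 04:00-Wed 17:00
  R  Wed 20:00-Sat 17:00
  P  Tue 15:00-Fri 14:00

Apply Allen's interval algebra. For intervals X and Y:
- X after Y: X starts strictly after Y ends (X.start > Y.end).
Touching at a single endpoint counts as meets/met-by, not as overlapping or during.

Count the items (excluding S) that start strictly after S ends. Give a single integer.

Target S = [Wed 23:00, Fri 04:00].
C [Tue 00:00, Fri 10:00] → contains → no.
D [Sat 17:00, Sun 18:00] → after → counts.
E [Tue 22:00, Wed 17:00] → before → no.
G [Fri 20:00, Sat 22:00] → after → counts.
K [Wed 04:00, Wed 17:00] → before → no.
L [Sat 04:00, Sun 06:00] → after → counts.
N [Tue 15:00, Thu 14:00] → overlaps → no.
P [Tue 15:00, Fri 14:00] → contains → no.
Q [Thu 07:00, Sat 18:00] → overlapped-by → no.
R [Wed 20:00, Sat 17:00] → contains → no.
W [Thu 09:00, Fri 15:00] → overlapped-by → no.
Total: 3.

3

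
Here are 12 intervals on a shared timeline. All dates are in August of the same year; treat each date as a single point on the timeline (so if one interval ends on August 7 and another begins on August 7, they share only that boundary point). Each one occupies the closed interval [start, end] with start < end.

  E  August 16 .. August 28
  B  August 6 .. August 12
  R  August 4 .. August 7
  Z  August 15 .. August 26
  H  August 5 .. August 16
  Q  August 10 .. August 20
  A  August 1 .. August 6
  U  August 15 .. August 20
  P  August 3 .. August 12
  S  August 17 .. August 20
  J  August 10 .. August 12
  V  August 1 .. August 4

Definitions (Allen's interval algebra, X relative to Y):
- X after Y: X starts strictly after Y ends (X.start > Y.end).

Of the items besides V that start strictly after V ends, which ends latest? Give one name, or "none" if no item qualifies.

Target V = [August 1, August 4].
A [August 1, August 6] → started-by → excluded.
B [August 6, August 12] → after → candidate.
E [August 16, August 28] → after → candidate.
H [August 5, August 16] → after → candidate.
J [August 10, August 12] → after → candidate.
P [August 3, August 12] → overlapped-by → excluded.
Q [August 10, August 20] → after → candidate.
R [August 4, August 7] → met-by → excluded.
S [August 17, August 20] → after → candidate.
U [August 15, August 20] → after → candidate.
Z [August 15, August 26] → after → candidate.
Among candidates, latest end is August 28 → E.

E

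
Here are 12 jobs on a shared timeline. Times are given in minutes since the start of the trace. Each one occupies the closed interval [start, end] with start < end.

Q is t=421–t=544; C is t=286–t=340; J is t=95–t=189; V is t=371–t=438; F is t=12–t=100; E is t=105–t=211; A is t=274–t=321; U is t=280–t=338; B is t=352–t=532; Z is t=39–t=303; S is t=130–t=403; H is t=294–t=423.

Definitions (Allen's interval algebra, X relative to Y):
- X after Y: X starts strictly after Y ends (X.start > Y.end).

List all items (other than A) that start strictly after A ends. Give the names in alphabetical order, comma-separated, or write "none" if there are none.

B, Q, V

Target A = [t=274, t=321].
B [t=352, t=532] → after → yes.
C [t=286, t=340] → overlapped-by → no.
E [t=105, t=211] → before → no.
F [t=12, t=100] → before → no.
H [t=294, t=423] → overlapped-by → no.
J [t=95, t=189] → before → no.
Q [t=421, t=544] → after → yes.
S [t=130, t=403] → contains → no.
U [t=280, t=338] → overlapped-by → no.
V [t=371, t=438] → after → yes.
Z [t=39, t=303] → overlaps → no.
Result: B, Q, V.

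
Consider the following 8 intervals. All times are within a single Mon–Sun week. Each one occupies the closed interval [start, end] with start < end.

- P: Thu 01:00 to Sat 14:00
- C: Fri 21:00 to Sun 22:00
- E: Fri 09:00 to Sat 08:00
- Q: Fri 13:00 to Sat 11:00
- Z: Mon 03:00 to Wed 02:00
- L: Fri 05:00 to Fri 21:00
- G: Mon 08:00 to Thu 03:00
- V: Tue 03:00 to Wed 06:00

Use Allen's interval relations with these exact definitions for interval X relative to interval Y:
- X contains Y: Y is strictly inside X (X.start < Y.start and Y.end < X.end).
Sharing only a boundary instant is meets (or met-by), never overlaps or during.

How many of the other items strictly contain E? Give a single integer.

1

Target E = [Fri 09:00, Sat 08:00].
C [Fri 21:00, Sun 22:00] → overlapped-by → no.
G [Mon 08:00, Thu 03:00] → before → no.
L [Fri 05:00, Fri 21:00] → overlaps → no.
P [Thu 01:00, Sat 14:00] → contains → counts.
Q [Fri 13:00, Sat 11:00] → overlapped-by → no.
V [Tue 03:00, Wed 06:00] → before → no.
Z [Mon 03:00, Wed 02:00] → before → no.
Total: 1.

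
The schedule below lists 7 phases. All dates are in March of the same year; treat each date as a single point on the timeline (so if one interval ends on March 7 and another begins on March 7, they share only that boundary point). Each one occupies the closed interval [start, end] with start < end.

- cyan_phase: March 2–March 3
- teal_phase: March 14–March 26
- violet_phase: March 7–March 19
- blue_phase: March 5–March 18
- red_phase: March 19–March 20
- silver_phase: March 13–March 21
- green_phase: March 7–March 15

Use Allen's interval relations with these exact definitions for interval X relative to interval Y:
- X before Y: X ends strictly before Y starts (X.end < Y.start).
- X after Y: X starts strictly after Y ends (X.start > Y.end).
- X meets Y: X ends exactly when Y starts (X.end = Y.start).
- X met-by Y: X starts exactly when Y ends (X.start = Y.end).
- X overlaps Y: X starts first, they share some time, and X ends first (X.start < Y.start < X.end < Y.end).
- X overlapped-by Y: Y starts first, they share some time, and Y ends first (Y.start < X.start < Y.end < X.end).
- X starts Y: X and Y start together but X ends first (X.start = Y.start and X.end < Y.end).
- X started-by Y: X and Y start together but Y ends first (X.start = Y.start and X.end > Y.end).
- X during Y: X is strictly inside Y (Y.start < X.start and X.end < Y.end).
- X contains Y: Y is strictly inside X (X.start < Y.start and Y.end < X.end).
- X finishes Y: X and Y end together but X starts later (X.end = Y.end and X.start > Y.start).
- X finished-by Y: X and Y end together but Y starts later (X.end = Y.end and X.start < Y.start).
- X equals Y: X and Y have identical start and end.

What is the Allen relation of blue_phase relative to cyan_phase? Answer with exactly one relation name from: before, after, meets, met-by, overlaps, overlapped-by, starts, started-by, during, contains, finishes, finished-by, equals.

after

blue_phase = [March 5, March 18]; cyan_phase = [March 2, March 3].
Compare endpoints: blue_phase.start > cyan_phase.start, blue_phase.start > cyan_phase.end, blue_phase.end > cyan_phase.start, blue_phase.end > cyan_phase.end.
That pattern is 'after'.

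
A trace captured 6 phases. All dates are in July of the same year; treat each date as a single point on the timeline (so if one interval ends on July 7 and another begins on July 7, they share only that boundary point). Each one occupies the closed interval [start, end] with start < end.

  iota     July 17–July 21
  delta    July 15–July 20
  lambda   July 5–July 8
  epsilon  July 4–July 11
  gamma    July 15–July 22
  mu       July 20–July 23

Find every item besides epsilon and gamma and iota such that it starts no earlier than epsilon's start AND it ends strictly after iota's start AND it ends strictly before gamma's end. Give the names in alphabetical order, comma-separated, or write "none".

Conditions: its start is no earlier than epsilon's start (X.start >= July 4) AND its end is strictly after iota's start (X.end > July 17) AND its end is strictly before gamma's end (X.end < July 22).
delta: start July 15 >= July 4? ✓; end July 20 > July 17? ✓; end July 20 < July 22? ✓ → yes.
lambda: start July 5 >= July 4? ✓; end July 8 > July 17? ✗; end July 8 < July 22? ✓ → no.
mu: start July 20 >= July 4? ✓; end July 23 > July 17? ✓; end July 23 < July 22? ✗ → no.
Result: delta.

delta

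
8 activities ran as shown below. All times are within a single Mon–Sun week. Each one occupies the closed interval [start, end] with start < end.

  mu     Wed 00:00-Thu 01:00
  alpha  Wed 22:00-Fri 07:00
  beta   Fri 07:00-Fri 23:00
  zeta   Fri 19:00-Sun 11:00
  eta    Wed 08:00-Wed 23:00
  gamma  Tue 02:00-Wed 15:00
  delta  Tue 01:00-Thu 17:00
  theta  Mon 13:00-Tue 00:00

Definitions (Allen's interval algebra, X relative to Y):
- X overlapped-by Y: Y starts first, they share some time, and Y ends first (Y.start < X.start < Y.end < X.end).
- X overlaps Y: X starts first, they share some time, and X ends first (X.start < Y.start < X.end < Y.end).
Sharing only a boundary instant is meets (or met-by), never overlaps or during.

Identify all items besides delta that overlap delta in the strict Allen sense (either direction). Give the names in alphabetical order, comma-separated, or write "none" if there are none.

alpha

Target delta = [Tue 01:00, Thu 17:00].
alpha [Wed 22:00, Fri 07:00] → overlapped-by → yes.
beta [Fri 07:00, Fri 23:00] → after → no.
eta [Wed 08:00, Wed 23:00] → during → no.
gamma [Tue 02:00, Wed 15:00] → during → no.
mu [Wed 00:00, Thu 01:00] → during → no.
theta [Mon 13:00, Tue 00:00] → before → no.
zeta [Fri 19:00, Sun 11:00] → after → no.
Result: alpha.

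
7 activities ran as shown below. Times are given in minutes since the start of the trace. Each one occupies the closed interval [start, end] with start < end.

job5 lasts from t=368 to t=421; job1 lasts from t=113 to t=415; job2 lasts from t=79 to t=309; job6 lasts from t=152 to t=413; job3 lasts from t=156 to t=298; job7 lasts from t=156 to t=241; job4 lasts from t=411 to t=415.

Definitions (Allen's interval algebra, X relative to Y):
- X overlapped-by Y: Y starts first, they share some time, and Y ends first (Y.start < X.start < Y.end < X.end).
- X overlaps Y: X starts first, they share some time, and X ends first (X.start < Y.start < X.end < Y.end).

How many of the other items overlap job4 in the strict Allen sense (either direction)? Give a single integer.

1

Target job4 = [t=411, t=415].
job1 [t=113, t=415] → finished-by → no.
job2 [t=79, t=309] → before → no.
job3 [t=156, t=298] → before → no.
job5 [t=368, t=421] → contains → no.
job6 [t=152, t=413] → overlaps → counts.
job7 [t=156, t=241] → before → no.
Total: 1.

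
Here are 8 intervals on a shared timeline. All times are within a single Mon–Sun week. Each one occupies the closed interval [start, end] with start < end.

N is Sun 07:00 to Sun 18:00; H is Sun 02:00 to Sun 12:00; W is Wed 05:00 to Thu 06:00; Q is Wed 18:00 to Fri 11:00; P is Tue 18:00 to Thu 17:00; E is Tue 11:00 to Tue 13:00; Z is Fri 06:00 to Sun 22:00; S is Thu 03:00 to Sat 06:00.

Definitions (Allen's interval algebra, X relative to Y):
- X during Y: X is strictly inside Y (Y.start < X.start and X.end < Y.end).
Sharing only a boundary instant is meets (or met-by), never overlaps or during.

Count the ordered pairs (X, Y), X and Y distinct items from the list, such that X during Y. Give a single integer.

Checking all 56 ordered pairs for relation 'during'; matching pairs in alphabetical order:
(H, Z): H during Z ✓
(N, Z): N during Z ✓
(W, P): W during P ✓
Count: 3.

3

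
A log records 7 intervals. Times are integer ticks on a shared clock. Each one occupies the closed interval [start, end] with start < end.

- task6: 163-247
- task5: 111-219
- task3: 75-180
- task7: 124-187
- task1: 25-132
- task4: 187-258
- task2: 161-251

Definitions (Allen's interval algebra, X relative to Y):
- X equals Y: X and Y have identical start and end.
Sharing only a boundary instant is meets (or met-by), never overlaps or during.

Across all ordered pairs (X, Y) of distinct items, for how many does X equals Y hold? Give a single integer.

0

Checking all 42 ordered pairs for relation 'equals'; matching pairs in alphabetical order:
No pair satisfies it.
Count: 0.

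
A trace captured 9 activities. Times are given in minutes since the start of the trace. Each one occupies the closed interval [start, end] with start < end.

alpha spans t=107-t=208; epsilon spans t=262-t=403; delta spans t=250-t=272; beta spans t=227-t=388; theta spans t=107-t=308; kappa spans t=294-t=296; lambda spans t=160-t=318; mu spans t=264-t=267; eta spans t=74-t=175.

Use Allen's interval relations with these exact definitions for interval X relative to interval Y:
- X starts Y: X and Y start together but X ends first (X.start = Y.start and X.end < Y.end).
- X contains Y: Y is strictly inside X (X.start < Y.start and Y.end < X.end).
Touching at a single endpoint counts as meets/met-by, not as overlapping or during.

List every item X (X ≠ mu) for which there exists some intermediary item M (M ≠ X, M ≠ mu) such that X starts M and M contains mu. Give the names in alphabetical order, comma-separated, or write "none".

Target mu = [t=264, t=267].
Intermediaries M with M contains mu: beta, delta, epsilon, lambda, theta.
Via beta — items with X starts beta: none.
Via delta — items with X starts delta: none.
Via epsilon — items with X starts epsilon: none.
Via lambda — items with X starts lambda: none.
Via theta — items with X starts theta: alpha.
Union: alpha.

alpha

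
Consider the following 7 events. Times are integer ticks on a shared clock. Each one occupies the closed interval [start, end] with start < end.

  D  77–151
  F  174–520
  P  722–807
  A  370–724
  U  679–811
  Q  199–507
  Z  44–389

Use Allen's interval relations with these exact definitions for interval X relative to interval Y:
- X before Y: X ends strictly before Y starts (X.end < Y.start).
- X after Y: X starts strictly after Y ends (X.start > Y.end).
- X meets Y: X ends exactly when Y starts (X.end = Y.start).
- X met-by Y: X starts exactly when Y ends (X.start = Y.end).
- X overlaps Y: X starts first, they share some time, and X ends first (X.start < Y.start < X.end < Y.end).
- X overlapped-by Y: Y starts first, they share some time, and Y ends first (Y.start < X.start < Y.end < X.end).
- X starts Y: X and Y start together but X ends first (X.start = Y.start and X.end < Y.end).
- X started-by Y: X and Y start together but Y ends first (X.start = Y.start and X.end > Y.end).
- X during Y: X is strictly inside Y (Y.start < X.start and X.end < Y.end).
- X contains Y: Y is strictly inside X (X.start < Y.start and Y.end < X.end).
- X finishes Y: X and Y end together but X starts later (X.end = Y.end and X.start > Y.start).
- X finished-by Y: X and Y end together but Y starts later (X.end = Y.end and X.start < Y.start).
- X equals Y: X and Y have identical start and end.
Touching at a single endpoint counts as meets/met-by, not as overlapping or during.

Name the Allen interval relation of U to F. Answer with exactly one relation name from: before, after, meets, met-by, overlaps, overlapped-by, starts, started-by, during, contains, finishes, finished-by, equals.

after

U = [679, 811]; F = [174, 520].
Compare endpoints: U.start > F.start, U.start > F.end, U.end > F.start, U.end > F.end.
That pattern is 'after'.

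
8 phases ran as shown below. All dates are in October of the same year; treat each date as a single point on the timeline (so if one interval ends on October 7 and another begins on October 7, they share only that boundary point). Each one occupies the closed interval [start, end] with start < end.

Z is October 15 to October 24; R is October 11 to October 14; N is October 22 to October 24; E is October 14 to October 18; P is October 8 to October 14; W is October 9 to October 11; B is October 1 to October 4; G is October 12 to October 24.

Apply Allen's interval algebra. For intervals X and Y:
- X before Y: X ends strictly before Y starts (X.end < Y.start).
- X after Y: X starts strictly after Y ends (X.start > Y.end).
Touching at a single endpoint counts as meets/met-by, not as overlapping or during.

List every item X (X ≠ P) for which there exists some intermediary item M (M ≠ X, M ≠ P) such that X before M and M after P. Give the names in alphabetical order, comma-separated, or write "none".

Target P = [October 8, October 14].
Intermediaries M with M after P: N, Z.
Via N — items with X before N: B, E, R, W.
Via Z — items with X before Z: B, R, W.
Union: B, E, R, W.

B, E, R, W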